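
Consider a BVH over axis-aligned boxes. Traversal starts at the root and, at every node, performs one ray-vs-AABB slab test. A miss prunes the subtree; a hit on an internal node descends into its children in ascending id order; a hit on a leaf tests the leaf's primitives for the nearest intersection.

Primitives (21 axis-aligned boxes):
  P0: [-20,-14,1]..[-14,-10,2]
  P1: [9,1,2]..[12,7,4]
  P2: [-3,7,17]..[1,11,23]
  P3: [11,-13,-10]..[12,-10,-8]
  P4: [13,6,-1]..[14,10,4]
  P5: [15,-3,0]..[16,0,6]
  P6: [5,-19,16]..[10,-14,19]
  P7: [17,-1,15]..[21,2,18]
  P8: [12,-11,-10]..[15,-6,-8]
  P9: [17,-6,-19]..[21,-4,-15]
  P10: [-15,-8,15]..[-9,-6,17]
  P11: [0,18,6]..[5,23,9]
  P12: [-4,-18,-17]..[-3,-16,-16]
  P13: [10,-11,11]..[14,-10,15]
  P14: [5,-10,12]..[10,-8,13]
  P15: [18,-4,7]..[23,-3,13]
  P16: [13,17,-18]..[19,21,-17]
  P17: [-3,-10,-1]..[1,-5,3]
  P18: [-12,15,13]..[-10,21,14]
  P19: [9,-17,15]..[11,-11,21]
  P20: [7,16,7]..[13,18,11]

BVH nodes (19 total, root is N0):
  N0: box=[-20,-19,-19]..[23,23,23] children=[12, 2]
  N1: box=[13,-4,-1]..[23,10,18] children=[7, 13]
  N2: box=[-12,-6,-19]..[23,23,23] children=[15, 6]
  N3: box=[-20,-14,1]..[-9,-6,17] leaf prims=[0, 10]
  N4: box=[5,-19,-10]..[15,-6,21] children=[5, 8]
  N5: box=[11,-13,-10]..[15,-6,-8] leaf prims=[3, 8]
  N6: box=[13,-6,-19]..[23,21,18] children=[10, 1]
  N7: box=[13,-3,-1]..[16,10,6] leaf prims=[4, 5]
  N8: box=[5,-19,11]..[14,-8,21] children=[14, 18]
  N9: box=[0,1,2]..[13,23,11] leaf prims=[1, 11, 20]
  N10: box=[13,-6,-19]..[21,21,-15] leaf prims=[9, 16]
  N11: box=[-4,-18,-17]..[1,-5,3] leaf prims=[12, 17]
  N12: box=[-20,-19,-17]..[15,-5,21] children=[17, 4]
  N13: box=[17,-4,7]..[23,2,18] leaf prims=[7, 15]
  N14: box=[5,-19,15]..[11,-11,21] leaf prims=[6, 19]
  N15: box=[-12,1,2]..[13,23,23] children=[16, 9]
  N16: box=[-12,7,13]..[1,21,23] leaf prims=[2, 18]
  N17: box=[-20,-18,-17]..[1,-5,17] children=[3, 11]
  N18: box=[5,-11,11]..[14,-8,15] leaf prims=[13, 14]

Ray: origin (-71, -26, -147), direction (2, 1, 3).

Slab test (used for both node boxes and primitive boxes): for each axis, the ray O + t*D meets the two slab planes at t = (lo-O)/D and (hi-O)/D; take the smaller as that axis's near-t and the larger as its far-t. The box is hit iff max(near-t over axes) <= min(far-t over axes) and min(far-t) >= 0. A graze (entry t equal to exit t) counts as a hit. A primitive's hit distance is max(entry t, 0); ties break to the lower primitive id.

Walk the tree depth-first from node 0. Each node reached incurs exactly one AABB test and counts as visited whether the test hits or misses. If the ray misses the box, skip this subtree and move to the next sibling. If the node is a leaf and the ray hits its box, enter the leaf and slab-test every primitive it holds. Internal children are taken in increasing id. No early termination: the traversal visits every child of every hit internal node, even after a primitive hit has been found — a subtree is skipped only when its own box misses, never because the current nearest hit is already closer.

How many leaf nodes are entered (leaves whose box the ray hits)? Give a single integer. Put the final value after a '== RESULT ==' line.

Trace the traversal:
N0 x:[51/2,47] y:[7,49] z:[128/3,170/3] -> hit [128/3,47], descend [2, 12]
  N2 x:[59/2,47] y:[20,49] z:[128/3,170/3] -> hit [128/3,47], descend [6, 15]
    N6 x:[42,47] y:[20,47] z:[128/3,55] -> hit [128/3,47], descend [1, 10]
      N1 x:[42,47] y:[22,36] z:[146/3,55] -> miss, prune
      N10 x:[42,46] y:[20,47] z:[128/3,44] -> hit [128/3,44] leaf, test {P9(miss), P16@t=43}
    N15 x:[59/2,42] y:[27,49] z:[149/3,170/3] -> miss, prune
  N12 x:[51/2,43] y:[7,21] z:[130/3,56] -> miss, prune

order=[0, 2, 6, 1, 10, 15, 12]  |boxes|=7  |leaves|=1  hit=P16

== RESULT ==
1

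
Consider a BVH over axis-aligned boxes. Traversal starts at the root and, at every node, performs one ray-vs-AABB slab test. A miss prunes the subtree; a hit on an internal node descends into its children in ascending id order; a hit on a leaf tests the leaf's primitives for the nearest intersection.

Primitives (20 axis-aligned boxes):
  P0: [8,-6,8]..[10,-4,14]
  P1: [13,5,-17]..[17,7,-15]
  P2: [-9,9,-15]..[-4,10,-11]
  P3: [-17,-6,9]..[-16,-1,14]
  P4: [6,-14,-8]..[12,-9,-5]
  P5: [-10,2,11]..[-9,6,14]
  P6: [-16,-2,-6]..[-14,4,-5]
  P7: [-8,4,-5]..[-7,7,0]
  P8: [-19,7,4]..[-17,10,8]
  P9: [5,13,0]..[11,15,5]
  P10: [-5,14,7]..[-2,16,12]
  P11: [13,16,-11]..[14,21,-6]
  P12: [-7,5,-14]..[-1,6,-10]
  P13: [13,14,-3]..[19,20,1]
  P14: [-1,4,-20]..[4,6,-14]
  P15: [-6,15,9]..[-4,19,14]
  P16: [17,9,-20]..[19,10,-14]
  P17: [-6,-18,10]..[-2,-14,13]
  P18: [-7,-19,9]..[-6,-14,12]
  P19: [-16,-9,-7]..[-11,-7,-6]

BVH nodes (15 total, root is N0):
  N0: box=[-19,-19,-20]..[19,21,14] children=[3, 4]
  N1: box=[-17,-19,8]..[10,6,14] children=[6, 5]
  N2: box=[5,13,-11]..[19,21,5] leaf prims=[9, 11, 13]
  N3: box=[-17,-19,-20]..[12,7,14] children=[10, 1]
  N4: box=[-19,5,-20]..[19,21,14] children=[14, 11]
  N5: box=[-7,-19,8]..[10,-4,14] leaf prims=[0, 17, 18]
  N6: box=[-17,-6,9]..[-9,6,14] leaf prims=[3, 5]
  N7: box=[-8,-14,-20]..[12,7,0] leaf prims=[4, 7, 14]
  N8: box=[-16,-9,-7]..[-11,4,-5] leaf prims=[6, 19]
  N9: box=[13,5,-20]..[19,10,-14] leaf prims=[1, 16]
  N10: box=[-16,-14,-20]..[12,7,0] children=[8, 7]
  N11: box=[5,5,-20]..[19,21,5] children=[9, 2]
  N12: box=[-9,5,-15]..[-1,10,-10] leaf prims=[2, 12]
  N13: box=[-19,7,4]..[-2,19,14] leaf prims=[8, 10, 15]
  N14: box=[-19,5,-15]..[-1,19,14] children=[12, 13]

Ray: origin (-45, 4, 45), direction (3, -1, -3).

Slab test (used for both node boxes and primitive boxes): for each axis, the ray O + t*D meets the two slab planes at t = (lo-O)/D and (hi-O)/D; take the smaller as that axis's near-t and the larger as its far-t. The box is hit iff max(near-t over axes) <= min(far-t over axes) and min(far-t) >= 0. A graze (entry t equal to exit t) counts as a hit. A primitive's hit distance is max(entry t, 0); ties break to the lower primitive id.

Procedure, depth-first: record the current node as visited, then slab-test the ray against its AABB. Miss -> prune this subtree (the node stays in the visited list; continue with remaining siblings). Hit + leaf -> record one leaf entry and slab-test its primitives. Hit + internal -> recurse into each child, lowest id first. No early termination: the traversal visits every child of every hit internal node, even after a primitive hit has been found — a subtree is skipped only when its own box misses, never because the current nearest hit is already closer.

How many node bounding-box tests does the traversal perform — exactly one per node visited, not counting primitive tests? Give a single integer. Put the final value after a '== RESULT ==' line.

Trace the traversal:
N0 x:[26/3,64/3] y:[-17,23] z:[31/3,65/3] -> hit [31/3,64/3], descend [3, 4]
  N3 x:[28/3,19] y:[-3,23] z:[31/3,65/3] -> hit [31/3,19], descend [1, 10]
    N1 x:[28/3,55/3] y:[-2,23] z:[31/3,37/3] -> hit [31/3,37/3], descend [5, 6]
      N5 x:[38/3,55/3] y:[8,23] z:[31/3,37/3] -> miss, prune
      N6 x:[28/3,12] y:[-2,10] z:[31/3,12] -> miss, prune
    N10 x:[29/3,19] y:[-3,18] z:[15,65/3] -> hit [15,18], descend [7, 8]
      N7 x:[37/3,19] y:[-3,18] z:[15,65/3] -> hit [15,18] leaf, test {P4@t=17, P7(miss), P14(miss)}
      N8 x:[29/3,34/3] y:[0,13] z:[50/3,52/3] -> miss, prune
  N4 x:[26/3,64/3] y:[-17,-1] z:[31/3,65/3] -> miss, prune

Visited [0, 3, 1, 5, 6, 10, 7, 8, 4]. Tests: 9 box, 1 leaf. Nearest: P4.

== RESULT ==
9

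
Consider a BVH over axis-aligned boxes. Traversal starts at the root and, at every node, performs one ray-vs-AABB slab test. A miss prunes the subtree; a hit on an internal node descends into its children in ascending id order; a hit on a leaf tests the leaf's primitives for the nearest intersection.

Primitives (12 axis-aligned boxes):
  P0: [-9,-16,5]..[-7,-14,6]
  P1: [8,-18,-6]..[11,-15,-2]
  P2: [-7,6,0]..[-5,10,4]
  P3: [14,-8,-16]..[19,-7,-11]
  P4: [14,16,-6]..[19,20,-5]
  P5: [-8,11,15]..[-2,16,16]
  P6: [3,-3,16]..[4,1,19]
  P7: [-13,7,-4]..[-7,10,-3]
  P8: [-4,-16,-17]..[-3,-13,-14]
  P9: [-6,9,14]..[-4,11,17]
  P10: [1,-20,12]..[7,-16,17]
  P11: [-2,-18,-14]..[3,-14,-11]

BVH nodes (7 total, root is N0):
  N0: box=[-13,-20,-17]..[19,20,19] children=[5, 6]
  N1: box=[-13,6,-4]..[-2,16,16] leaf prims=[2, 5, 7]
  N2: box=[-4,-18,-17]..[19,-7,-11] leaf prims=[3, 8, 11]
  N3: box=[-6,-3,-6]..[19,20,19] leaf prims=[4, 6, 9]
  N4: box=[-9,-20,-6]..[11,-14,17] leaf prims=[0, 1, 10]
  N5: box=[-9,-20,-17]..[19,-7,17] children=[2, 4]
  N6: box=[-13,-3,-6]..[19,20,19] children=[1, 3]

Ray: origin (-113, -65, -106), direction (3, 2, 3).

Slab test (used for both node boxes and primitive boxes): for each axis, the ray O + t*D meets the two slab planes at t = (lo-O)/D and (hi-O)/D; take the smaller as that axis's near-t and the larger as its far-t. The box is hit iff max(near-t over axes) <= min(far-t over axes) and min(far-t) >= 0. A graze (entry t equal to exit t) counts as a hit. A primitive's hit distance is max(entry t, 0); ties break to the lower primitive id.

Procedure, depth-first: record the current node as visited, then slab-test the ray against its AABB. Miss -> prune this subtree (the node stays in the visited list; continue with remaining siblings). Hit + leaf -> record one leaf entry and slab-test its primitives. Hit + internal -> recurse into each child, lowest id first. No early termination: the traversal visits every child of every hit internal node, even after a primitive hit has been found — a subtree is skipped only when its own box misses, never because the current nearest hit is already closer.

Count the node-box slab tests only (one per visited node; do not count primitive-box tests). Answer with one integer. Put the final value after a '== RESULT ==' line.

Walk:
N0 x:[100/3,44] y:[45/2,85/2] z:[89/3,125/3] -> hit [100/3,125/3], descend [5, 6]
  N5 x:[104/3,44] y:[45/2,29] z:[89/3,41] -> miss, prune
  N6 x:[100/3,44] y:[31,85/2] z:[100/3,125/3] -> hit [100/3,125/3], descend [1, 3]
    N1 x:[100/3,37] y:[71/2,81/2] z:[34,122/3] -> hit [71/2,37] leaf, test {P2@t=71/2, P5(miss), P7(miss)}
    N3 x:[107/3,44] y:[31,85/2] z:[100/3,125/3] -> hit [107/3,125/3] leaf, test {P4(miss), P6(miss), P9(miss)}

Visited [0, 5, 6, 1, 3]. Tests: 5 box, 2 leaf. Nearest: P2.

== RESULT ==
5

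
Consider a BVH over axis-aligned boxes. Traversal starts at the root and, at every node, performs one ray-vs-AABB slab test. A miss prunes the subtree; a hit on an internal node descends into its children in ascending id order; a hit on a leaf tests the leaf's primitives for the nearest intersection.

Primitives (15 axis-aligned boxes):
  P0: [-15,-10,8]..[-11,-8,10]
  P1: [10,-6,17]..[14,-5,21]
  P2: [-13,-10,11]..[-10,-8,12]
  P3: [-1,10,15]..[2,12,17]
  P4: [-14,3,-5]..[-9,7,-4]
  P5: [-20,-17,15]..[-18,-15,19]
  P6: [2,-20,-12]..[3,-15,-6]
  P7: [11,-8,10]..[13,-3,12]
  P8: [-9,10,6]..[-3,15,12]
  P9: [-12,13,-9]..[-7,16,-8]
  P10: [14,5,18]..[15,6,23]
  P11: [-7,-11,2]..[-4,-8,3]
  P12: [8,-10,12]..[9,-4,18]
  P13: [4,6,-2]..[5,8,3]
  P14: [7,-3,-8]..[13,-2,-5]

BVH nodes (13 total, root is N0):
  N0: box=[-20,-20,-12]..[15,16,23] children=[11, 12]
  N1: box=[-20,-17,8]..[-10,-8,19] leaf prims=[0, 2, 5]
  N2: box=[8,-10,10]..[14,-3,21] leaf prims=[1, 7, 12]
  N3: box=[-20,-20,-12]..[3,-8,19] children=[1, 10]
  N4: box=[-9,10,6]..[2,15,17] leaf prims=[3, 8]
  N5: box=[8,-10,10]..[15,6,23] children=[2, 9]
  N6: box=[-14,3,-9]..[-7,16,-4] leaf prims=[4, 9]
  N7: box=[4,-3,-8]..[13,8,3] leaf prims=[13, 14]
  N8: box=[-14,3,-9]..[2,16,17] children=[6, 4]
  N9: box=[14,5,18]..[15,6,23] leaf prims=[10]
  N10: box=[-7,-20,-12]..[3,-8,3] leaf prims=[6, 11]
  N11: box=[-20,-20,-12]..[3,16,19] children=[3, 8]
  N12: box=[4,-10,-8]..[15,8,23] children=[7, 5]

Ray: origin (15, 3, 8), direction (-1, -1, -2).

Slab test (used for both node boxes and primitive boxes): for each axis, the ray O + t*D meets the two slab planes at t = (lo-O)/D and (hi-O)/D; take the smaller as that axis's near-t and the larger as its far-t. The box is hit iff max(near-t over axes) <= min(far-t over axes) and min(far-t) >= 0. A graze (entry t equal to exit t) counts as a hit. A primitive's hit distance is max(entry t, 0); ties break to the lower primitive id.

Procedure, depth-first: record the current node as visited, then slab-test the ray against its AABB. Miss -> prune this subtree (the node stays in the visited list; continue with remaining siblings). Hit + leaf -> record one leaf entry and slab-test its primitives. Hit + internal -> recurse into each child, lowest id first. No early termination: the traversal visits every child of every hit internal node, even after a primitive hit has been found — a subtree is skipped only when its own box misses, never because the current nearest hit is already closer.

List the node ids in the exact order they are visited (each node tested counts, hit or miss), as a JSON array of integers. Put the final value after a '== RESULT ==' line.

Traverse from the root:
N0 x:[0,35] y:[-13,23] z:[-15/2,10] -> hit [0,10], descend [11, 12]
  N11 x:[12,35] y:[-13,23] z:[-11/2,10] -> miss, prune
  N12 x:[0,11] y:[-5,13] z:[-15/2,8] -> hit [0,8], descend [5, 7]
    N5 x:[0,7] y:[-3,13] z:[-15/2,-1] -> miss, prune
    N7 x:[2,11] y:[-5,6] z:[5/2,8] -> hit [5/2,6] leaf, test {P13(miss), P14(miss)}

5 AABB tests over nodes [0, 11, 12, 5, 7]; 1 leaf entered; closest miss.

== RESULT ==
[0, 11, 12, 5, 7]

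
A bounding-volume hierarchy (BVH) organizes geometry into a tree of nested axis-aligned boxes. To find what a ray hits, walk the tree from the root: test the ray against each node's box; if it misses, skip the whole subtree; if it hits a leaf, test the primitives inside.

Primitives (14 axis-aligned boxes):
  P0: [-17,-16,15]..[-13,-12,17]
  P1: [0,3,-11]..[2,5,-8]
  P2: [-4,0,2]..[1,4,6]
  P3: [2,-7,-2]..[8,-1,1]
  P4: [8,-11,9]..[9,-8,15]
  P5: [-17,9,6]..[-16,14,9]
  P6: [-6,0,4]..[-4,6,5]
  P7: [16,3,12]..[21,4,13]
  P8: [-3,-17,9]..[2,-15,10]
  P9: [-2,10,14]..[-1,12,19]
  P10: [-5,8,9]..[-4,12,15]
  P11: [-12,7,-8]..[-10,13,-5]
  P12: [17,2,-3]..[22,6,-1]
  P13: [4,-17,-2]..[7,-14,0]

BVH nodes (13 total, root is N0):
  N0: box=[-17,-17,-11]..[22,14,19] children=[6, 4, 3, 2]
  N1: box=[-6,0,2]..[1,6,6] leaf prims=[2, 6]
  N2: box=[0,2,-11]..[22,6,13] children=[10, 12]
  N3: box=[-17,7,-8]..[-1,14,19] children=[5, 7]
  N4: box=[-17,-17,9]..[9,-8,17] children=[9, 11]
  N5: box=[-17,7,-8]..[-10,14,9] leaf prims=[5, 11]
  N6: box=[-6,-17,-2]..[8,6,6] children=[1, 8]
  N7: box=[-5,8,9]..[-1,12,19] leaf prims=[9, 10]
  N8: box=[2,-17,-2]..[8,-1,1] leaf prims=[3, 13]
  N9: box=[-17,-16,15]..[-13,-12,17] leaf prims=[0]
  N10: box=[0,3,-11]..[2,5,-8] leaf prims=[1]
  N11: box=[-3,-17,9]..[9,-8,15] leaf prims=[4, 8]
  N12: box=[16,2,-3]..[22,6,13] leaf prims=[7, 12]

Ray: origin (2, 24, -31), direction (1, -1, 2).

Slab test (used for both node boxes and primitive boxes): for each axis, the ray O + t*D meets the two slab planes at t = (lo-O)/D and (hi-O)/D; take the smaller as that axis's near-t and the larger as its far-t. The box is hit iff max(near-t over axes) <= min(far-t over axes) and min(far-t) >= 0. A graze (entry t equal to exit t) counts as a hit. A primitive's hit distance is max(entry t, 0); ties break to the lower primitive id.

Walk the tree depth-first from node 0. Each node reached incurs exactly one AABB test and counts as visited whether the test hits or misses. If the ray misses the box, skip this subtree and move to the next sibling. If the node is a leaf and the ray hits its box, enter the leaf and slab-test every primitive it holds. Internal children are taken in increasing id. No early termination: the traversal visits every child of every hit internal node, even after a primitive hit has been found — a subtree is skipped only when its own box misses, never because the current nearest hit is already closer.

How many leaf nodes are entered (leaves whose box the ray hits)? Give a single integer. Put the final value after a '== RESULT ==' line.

Trace the traversal:
N0 x:[-19,20] y:[10,41] z:[10,25] -> hit [10,20], descend [2, 3, 4, 6]
  N2 x:[-2,20] y:[18,22] z:[10,22] -> hit [18,20], descend [10, 12]
    N10 x:[-2,0] y:[19,21] z:[10,23/2] -> miss, prune
    N12 x:[14,20] y:[18,22] z:[14,22] -> hit [18,20] leaf, test {P7(miss), P12(miss)}
  N3 x:[-19,-3] y:[10,17] z:[23/2,25] -> miss, prune
  N4 x:[-19,7] y:[32,41] z:[20,24] -> miss, prune
  N6 x:[-8,6] y:[18,41] z:[29/2,37/2] -> miss, prune

order=[0, 2, 10, 12, 3, 4, 6]  |boxes|=7  |leaves|=1  hit=miss

== RESULT ==
1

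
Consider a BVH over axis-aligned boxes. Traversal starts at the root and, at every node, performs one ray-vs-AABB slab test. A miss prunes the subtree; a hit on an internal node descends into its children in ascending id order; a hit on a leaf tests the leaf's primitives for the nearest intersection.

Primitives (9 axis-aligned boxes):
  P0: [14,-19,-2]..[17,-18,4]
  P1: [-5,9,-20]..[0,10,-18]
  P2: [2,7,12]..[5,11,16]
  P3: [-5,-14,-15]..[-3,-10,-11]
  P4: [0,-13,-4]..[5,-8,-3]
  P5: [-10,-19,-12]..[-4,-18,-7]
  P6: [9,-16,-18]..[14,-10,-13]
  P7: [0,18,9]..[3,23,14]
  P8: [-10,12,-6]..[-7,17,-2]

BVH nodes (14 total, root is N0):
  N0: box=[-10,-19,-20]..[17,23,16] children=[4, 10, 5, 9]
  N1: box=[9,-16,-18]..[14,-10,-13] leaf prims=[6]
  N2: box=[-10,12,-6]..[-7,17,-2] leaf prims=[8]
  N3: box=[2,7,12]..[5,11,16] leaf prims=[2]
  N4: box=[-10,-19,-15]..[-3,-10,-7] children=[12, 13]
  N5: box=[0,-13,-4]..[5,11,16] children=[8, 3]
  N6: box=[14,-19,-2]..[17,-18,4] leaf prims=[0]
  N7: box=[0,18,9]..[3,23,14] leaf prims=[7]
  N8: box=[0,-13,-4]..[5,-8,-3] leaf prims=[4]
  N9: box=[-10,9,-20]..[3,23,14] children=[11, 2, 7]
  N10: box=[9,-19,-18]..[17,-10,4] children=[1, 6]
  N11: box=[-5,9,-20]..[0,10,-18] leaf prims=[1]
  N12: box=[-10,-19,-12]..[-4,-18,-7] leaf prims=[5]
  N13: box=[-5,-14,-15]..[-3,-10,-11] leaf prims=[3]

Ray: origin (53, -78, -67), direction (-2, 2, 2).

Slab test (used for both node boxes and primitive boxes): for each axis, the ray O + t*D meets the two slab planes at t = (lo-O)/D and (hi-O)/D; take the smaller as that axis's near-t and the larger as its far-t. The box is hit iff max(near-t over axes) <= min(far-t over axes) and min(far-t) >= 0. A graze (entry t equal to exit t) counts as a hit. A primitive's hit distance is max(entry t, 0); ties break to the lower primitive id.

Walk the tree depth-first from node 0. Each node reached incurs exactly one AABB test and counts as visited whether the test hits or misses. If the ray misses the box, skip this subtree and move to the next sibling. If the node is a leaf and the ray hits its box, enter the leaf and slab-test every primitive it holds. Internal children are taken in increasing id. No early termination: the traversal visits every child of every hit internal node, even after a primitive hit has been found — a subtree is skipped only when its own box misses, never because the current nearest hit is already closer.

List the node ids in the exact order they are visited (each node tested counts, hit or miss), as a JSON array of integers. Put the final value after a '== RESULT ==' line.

Traverse from the root:
N0 x:[18,63/2] y:[59/2,101/2] z:[47/2,83/2] -> hit [59/2,63/2], descend [4, 5, 9, 10]
  N4 x:[28,63/2] y:[59/2,34] z:[26,30] -> hit [59/2,30], descend [12, 13]
    N12 x:[57/2,63/2] y:[59/2,30] z:[55/2,30] -> hit [59/2,30] leaf, test {P5@t=59/2}
    N13 x:[28,29] y:[32,34] z:[26,28] -> miss, prune
  N5 x:[24,53/2] y:[65/2,89/2] z:[63/2,83/2] -> miss, prune
  N9 x:[25,63/2] y:[87/2,101/2] z:[47/2,81/2] -> miss, prune
  N10 x:[18,22] y:[59/2,34] z:[49/2,71/2] -> miss, prune

7 AABB tests over nodes [0, 4, 12, 13, 5, 9, 10]; 1 leaf entered; closest P5.

== RESULT ==
[0, 4, 12, 13, 5, 9, 10]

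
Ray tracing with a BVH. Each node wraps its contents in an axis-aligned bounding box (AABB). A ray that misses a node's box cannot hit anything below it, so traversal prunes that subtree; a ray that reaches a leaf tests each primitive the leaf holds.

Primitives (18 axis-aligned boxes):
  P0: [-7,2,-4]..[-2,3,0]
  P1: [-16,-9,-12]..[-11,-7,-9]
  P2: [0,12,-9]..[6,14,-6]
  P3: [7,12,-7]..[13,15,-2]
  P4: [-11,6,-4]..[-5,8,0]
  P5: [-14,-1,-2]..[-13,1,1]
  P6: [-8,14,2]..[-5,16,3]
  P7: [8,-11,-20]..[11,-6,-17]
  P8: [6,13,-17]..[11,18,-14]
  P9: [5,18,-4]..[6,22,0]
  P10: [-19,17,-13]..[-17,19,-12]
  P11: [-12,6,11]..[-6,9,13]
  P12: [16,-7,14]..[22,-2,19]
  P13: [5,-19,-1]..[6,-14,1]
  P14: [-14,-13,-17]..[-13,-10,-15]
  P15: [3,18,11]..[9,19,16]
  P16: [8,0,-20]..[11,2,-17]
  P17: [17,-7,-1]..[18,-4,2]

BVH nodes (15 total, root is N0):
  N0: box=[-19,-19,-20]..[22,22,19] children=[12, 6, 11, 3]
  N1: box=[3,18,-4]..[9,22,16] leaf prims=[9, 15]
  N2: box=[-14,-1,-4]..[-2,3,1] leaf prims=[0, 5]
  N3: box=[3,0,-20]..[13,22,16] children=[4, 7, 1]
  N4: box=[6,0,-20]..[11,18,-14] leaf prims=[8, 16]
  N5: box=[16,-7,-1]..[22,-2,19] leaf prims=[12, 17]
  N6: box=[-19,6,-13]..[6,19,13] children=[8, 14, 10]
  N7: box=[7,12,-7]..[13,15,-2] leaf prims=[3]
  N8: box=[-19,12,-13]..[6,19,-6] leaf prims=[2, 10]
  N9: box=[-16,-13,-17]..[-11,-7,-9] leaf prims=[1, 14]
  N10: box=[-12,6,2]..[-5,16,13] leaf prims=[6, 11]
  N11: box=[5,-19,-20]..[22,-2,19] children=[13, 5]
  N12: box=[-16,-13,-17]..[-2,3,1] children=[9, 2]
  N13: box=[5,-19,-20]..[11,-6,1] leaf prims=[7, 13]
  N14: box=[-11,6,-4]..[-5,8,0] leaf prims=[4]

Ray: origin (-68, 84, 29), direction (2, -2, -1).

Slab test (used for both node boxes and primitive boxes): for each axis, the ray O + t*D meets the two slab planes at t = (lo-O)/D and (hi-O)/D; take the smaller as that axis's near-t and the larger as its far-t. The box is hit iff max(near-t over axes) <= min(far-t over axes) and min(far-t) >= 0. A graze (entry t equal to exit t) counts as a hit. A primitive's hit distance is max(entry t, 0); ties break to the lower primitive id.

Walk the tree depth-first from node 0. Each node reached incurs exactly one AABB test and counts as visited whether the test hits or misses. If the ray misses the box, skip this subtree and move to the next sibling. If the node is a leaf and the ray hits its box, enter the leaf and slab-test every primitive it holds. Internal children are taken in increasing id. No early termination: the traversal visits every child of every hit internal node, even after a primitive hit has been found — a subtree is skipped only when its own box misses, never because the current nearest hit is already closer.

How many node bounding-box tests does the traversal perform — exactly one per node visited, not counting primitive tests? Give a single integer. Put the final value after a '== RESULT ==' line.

Walk:
N0 x:[49/2,45] y:[31,103/2] z:[10,49] -> hit [31,45], descend [3, 6, 11, 12]
  N3 x:[71/2,81/2] y:[31,42] z:[13,49] -> hit [71/2,81/2], descend [1, 4, 7]
    N1 x:[71/2,77/2] y:[31,33] z:[13,33] -> miss, prune
    N4 x:[37,79/2] y:[33,42] z:[43,49] -> miss, prune
    N7 x:[75/2,81/2] y:[69/2,36] z:[31,36] -> miss, prune
  N6 x:[49/2,37] y:[65/2,39] z:[16,42] -> hit [65/2,37], descend [8, 10, 14]
    N8 x:[49/2,37] y:[65/2,36] z:[35,42] -> hit [35,36] leaf, test {P2@t=35, P10(miss)}
    N10 x:[28,63/2] y:[34,39] z:[16,27] -> miss, prune
    N14 x:[57/2,63/2] y:[38,39] z:[29,33] -> miss, prune
  N11 x:[73/2,45] y:[43,103/2] z:[10,49] -> hit [43,45], descend [5, 13]
    N5 x:[42,45] y:[43,91/2] z:[10,30] -> miss, prune
    N13 x:[73/2,79/2] y:[45,103/2] z:[28,49] -> miss, prune
  N12 x:[26,33] y:[81/2,97/2] z:[28,46] -> miss, prune

Visited [0, 3, 1, 4, 7, 6, 8, 10, 14, 11, 5, 13, 12]. Tests: 13 box, 1 leaf. Nearest: P2.

== RESULT ==
13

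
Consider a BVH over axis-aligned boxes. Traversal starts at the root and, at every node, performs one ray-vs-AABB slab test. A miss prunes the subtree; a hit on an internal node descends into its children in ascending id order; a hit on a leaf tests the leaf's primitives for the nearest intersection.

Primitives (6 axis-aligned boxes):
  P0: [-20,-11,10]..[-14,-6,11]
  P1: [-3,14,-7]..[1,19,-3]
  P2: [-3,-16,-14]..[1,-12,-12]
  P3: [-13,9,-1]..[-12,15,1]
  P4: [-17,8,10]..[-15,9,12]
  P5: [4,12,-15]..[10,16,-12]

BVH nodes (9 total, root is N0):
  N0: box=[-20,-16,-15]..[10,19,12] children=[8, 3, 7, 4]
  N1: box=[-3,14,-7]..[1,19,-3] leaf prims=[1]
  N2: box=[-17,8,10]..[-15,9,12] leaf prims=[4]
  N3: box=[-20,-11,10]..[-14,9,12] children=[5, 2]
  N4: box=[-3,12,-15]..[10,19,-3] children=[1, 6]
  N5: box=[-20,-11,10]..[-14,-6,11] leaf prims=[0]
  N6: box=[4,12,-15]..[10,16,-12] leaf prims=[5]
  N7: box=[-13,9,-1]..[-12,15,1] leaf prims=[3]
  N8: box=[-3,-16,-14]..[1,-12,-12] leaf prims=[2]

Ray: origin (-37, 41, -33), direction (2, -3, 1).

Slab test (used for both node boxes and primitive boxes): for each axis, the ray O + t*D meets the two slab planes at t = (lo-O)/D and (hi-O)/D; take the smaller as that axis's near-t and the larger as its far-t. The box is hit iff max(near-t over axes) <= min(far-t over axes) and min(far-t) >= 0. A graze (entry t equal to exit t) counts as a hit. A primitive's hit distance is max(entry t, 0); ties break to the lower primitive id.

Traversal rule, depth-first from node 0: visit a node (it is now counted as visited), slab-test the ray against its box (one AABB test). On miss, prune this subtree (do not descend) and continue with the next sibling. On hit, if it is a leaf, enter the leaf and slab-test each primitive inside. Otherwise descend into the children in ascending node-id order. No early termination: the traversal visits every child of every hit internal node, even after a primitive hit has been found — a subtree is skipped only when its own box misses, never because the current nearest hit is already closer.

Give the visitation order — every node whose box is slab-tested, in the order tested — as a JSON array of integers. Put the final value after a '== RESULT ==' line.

Walk:
N0 x:[17/2,47/2] y:[22/3,19] z:[18,45] -> hit [18,19], descend [3, 4, 7, 8]
  N3 x:[17/2,23/2] y:[32/3,52/3] z:[43,45] -> miss, prune
  N4 x:[17,47/2] y:[22/3,29/3] z:[18,30] -> miss, prune
  N7 x:[12,25/2] y:[26/3,32/3] z:[32,34] -> miss, prune
  N8 x:[17,19] y:[53/3,19] z:[19,21] -> hit [19,19] leaf, test {P2@t=19}

order=[0, 3, 4, 7, 8]  |boxes|=5  |leaves|=1  hit=P2

== RESULT ==
[0, 3, 4, 7, 8]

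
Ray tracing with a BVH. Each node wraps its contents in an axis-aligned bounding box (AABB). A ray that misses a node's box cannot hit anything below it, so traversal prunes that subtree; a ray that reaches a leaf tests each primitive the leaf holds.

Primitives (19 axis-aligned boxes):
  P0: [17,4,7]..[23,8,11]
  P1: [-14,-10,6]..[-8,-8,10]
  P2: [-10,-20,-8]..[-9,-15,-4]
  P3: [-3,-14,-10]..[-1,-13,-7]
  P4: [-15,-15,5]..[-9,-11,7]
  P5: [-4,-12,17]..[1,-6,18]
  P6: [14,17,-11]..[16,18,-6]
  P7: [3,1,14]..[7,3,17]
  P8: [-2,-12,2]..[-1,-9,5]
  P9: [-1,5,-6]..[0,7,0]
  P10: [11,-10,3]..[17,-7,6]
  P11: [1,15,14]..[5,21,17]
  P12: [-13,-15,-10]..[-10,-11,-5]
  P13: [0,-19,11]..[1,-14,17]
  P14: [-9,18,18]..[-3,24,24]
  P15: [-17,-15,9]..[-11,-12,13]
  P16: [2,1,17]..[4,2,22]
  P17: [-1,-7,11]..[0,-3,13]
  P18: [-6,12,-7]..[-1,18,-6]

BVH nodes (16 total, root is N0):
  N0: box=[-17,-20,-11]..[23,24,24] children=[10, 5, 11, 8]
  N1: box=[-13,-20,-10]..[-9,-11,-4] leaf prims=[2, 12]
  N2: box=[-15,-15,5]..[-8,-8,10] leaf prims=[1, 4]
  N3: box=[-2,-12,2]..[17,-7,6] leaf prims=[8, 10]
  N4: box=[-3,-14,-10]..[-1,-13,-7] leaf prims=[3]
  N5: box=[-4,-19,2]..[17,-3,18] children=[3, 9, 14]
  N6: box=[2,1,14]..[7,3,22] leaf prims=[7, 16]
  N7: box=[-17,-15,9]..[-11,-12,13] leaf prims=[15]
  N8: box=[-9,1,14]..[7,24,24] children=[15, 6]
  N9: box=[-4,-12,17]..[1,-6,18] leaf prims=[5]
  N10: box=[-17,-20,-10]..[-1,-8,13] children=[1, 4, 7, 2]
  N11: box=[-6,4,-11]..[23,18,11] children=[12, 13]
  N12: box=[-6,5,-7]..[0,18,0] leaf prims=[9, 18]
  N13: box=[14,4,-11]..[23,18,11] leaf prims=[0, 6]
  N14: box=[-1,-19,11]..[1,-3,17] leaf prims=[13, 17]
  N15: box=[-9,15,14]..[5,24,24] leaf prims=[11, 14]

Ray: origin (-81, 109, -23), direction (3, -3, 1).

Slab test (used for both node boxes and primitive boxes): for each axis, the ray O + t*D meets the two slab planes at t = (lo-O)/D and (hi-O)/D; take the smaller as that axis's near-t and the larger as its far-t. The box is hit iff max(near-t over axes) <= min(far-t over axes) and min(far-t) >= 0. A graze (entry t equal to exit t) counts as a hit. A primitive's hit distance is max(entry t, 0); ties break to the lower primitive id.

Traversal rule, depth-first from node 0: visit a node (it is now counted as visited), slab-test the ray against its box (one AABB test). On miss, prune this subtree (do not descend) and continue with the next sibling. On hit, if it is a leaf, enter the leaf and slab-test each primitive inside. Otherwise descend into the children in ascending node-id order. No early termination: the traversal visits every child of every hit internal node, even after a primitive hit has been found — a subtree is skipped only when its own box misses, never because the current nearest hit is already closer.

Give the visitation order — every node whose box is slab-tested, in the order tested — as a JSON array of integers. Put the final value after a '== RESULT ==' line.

Traverse from the root:
N0 x:[64/3,104/3] y:[85/3,43] z:[12,47] -> hit [85/3,104/3], descend [5, 8, 10, 11]
  N5 x:[77/3,98/3] y:[112/3,128/3] z:[25,41] -> miss, prune
  N8 x:[24,88/3] y:[85/3,36] z:[37,47] -> miss, prune
  N10 x:[64/3,80/3] y:[39,43] z:[13,36] -> miss, prune
  N11 x:[25,104/3] y:[91/3,35] z:[12,34] -> hit [91/3,34], descend [12, 13]
    N12 x:[25,27] y:[91/3,104/3] z:[16,23] -> miss, prune
    N13 x:[95/3,104/3] y:[91/3,35] z:[12,34] -> hit [95/3,34] leaf, test {P0@t=101/3, P6(miss)}

order=[0, 5, 8, 10, 11, 12, 13]  |boxes|=7  |leaves|=1  hit=P0

== RESULT ==
[0, 5, 8, 10, 11, 12, 13]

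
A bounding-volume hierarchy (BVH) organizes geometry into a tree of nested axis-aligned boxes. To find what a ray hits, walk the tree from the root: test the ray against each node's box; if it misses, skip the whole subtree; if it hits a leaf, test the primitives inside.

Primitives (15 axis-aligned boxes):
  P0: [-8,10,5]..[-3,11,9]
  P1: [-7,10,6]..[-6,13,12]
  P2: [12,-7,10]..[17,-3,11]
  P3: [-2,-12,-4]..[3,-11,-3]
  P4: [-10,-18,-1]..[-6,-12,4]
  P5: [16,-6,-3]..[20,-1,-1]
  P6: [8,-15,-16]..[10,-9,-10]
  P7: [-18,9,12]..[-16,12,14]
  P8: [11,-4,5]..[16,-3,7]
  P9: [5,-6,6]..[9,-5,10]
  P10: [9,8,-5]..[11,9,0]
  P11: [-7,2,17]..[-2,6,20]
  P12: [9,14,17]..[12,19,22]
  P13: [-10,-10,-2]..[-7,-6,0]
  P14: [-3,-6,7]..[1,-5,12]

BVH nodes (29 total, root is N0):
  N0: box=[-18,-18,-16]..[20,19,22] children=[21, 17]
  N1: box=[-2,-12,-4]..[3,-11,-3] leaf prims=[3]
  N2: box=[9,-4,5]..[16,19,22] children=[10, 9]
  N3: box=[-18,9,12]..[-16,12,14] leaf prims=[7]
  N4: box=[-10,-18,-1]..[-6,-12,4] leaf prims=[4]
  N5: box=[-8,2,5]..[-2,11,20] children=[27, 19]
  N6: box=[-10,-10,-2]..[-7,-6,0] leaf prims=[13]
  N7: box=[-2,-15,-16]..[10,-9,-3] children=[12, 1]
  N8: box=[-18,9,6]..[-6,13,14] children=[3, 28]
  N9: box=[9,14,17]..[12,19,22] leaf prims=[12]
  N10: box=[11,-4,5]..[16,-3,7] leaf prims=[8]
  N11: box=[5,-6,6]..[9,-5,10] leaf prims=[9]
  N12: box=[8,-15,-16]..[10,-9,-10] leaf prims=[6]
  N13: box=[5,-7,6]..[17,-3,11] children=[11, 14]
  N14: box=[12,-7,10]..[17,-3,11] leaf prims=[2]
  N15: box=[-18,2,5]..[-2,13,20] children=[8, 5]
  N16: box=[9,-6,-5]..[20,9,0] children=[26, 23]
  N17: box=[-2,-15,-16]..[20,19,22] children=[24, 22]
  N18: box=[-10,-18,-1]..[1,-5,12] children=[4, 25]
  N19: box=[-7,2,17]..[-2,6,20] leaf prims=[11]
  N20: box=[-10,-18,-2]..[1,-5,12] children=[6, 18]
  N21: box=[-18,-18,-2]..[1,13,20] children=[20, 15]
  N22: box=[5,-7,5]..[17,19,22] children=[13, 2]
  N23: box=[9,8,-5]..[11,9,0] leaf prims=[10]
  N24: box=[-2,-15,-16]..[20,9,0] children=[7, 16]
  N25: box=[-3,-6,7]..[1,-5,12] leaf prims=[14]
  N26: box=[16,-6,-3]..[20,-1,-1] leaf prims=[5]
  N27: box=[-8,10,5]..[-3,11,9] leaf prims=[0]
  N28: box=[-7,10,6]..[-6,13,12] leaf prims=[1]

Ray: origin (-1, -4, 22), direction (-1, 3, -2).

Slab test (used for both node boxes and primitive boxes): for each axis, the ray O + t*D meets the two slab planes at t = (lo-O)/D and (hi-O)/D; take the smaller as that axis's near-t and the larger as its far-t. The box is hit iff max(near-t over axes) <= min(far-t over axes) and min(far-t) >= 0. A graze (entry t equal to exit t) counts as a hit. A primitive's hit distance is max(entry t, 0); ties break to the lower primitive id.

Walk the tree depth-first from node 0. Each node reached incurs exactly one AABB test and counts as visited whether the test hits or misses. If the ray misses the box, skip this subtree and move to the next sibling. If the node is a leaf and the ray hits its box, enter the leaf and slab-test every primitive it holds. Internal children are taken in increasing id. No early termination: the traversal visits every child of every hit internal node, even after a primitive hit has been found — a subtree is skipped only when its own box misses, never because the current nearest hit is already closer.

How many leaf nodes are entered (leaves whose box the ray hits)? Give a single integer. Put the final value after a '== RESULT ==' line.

Walk:
N0 x:[-21,17] y:[-14/3,23/3] z:[0,19] -> hit [0,23/3], descend [17, 21]
  N17 x:[-21,1] y:[-11/3,23/3] z:[0,19] -> hit [0,1], descend [22, 24]
    N22 x:[-18,-6] y:[-1,23/3] z:[0,17/2] -> miss, prune
    N24 x:[-21,1] y:[-11/3,13/3] z:[11,19] -> miss, prune
  N21 x:[-2,17] y:[-14/3,17/3] z:[1,12] -> hit [1,17/3], descend [15, 20]
    N15 x:[1,17] y:[2,17/3] z:[1,17/2] -> hit [2,17/3], descend [5, 8]
      N5 x:[1,7] y:[2,5] z:[1,17/2] -> hit [2,5], descend [19, 27]
        N19 x:[1,6] y:[2,10/3] z:[1,5/2] -> hit [2,5/2] leaf, test {P11@t=2}
        N27 x:[2,7] y:[14/3,5] z:[13/2,17/2] -> miss, prune
      N8 x:[5,17] y:[13/3,17/3] z:[4,8] -> hit [5,17/3], descend [3, 28]
        N3 x:[15,17] y:[13/3,16/3] z:[4,5] -> miss, prune
        N28 x:[5,6] y:[14/3,17/3] z:[5,8] -> hit [5,17/3] leaf, test {P1@t=5}
    N20 x:[-2,9] y:[-14/3,-1/3] z:[5,12] -> miss, prune

Summary -> nodes [0, 17, 22, 24, 21, 15, 5, 19, 27, 8, 3, 28, 20]; box-tests=13; leaf-entries=2; first=P11

== RESULT ==
2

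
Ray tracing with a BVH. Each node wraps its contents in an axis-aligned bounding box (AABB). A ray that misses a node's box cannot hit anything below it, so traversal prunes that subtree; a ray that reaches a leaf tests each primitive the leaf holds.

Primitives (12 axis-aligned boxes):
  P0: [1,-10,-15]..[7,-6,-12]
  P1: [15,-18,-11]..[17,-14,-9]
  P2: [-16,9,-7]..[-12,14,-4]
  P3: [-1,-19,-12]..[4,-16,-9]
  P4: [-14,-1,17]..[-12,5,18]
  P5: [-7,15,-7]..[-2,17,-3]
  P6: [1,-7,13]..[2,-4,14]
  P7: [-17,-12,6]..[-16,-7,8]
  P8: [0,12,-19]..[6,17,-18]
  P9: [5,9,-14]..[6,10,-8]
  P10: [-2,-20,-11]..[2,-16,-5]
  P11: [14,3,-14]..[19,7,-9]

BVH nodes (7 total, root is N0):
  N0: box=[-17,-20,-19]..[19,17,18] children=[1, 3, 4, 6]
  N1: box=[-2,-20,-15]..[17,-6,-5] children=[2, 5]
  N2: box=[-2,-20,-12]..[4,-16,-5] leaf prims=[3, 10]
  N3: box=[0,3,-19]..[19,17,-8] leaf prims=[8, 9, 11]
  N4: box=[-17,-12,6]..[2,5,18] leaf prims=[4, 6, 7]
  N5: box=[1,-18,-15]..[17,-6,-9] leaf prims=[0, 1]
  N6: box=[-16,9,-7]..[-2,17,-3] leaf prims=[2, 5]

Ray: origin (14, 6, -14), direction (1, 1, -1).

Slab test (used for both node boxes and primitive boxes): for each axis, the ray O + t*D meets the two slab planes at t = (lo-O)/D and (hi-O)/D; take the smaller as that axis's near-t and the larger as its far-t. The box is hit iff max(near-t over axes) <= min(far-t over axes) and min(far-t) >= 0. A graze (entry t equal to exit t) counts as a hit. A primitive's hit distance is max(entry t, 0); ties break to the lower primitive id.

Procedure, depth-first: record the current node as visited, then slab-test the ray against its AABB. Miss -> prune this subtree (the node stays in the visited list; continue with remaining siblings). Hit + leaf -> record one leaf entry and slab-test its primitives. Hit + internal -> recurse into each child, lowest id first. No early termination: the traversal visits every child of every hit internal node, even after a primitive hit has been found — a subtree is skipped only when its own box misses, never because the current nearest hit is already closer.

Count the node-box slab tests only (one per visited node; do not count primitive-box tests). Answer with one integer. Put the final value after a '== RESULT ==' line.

Trace the traversal:
N0 x:[-31,5] y:[-26,11] z:[-32,5] -> hit [-26,5], descend [1, 3, 4, 6]
  N1 x:[-16,3] y:[-26,-12] z:[-9,1] -> miss, prune
  N3 x:[-14,5] y:[-3,11] z:[-6,5] -> hit [-3,5] leaf, test {P8(miss), P9(miss), P11@t=0}
  N4 x:[-31,-12] y:[-18,-1] z:[-32,-20] -> miss, prune
  N6 x:[-30,-16] y:[3,11] z:[-11,-7] -> miss, prune

Summary -> nodes [0, 1, 3, 4, 6]; box-tests=5; leaf-entries=1; first=P11

== RESULT ==
5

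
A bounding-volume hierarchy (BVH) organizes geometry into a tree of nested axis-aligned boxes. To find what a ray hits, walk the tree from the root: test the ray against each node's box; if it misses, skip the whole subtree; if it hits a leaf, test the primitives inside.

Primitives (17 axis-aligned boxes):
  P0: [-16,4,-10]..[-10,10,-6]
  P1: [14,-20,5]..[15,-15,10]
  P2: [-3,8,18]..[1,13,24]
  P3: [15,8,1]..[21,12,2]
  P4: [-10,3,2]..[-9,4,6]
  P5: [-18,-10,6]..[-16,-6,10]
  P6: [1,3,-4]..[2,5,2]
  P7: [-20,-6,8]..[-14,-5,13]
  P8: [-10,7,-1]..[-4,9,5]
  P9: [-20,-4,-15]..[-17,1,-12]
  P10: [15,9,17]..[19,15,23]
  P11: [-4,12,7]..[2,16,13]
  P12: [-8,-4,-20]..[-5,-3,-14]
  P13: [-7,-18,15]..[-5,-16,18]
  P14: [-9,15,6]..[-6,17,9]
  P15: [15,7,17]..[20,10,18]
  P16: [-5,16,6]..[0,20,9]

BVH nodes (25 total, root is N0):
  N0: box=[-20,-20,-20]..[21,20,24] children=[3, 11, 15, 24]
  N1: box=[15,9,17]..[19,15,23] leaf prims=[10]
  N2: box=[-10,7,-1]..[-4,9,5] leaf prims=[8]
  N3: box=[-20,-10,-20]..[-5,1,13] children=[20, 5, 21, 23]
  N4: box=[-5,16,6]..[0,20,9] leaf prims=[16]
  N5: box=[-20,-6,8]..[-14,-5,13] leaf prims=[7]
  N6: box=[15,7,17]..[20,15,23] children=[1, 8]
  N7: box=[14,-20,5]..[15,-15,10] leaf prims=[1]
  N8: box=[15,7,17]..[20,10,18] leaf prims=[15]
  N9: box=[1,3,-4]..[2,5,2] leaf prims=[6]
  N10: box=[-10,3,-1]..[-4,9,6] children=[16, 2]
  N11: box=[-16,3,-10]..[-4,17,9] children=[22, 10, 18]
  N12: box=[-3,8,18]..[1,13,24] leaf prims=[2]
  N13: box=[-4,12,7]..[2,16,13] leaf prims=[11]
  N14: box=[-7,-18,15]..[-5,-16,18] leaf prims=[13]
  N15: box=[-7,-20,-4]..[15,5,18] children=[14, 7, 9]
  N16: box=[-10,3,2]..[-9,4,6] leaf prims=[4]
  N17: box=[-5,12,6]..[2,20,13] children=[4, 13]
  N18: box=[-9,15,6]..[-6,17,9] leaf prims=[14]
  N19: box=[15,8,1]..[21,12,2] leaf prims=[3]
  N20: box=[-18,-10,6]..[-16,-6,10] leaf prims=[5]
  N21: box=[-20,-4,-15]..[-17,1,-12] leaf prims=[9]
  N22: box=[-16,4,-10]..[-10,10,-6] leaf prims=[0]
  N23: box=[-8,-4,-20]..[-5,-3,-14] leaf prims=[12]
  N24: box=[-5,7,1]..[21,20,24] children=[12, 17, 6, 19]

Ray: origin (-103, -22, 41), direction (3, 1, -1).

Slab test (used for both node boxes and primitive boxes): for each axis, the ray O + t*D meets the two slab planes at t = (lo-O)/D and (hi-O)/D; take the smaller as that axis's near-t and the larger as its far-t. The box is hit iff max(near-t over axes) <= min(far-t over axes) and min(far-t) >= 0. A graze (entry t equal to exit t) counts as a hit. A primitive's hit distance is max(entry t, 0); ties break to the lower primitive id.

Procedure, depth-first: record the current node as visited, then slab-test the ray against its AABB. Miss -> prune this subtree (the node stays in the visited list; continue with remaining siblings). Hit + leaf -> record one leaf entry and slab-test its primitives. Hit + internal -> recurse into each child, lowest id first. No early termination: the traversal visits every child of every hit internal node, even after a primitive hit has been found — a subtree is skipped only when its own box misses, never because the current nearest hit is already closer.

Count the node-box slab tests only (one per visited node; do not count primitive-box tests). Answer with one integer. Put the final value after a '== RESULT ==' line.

Walk:
N0 x:[83/3,124/3] y:[2,42] z:[17,61] -> hit [83/3,124/3], descend [3, 11, 15, 24]
  N3 x:[83/3,98/3] y:[12,23] z:[28,61] -> miss, prune
  N11 x:[29,33] y:[25,39] z:[32,51] -> hit [32,33], descend [10, 18, 22]
    N10 x:[31,33] y:[25,31] z:[35,42] -> miss, prune
    N18 x:[94/3,97/3] y:[37,39] z:[32,35] -> miss, prune
    N22 x:[29,31] y:[26,32] z:[47,51] -> miss, prune
  N15 x:[32,118/3] y:[2,27] z:[23,45] -> miss, prune
  N24 x:[98/3,124/3] y:[29,42] z:[17,40] -> hit [98/3,40], descend [6, 12, 17, 19]
    N6 x:[118/3,41] y:[29,37] z:[18,24] -> miss, prune
    N12 x:[100/3,104/3] y:[30,35] z:[17,23] -> miss, prune
    N17 x:[98/3,35] y:[34,42] z:[28,35] -> hit [34,35], descend [4, 13]
      N4 x:[98/3,103/3] y:[38,42] z:[32,35] -> miss, prune
      N13 x:[33,35] y:[34,38] z:[28,34] -> hit [34,34] leaf, test {P11@t=34}
    N19 x:[118/3,124/3] y:[30,34] z:[39,40] -> miss, prune

order=[0, 3, 11, 10, 18, 22, 15, 24, 6, 12, 17, 4, 13, 19]  |boxes|=14  |leaves|=1  hit=P11

== RESULT ==
14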